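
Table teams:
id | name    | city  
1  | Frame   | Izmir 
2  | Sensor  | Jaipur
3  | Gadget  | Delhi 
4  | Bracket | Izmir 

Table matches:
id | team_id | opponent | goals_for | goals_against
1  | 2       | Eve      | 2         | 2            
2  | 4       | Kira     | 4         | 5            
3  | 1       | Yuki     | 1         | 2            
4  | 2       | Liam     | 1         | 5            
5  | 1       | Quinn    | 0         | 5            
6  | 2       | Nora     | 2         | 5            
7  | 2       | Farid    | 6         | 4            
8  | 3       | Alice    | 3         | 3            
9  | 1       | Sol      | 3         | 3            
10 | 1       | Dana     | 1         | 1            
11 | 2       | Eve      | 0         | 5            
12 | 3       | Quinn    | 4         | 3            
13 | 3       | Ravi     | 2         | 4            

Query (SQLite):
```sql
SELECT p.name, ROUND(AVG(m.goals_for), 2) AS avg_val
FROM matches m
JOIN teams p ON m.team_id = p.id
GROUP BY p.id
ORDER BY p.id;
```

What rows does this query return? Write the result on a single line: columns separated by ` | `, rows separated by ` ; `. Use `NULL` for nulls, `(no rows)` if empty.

Join each matches row to its teams via team_id.
Group joined rows by teams.id; compute ROUND(AVG(m.goals_for), 2) per group.
  1: ids {3, 5, 9, 10} → ROUND(AVG(m.goals_for), 2)=1.25
  2: ids {1, 4, 6, 7, 11} → ROUND(AVG(m.goals_for), 2)=2.2
  3: ids {8, 12, 13} → ROUND(AVG(m.goals_for), 2)=3
  4: ids {2} → ROUND(AVG(m.goals_for), 2)=4

Frame | 1.25 ; Sensor | 2.2 ; Gadget | 3 ; Bracket | 4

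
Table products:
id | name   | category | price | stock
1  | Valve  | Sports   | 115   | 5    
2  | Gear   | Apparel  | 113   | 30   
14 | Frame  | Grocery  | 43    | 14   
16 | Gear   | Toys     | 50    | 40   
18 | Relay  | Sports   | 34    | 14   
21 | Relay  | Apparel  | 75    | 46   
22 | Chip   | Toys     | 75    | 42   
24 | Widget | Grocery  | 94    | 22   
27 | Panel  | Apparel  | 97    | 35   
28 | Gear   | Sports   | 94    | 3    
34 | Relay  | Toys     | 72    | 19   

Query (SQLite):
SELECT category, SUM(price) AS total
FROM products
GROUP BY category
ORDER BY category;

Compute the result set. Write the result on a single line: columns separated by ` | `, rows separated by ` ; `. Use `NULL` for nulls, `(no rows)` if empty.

Apparel | 285 ; Grocery | 137 ; Sports | 243 ; Toys | 197

Partition products by category; compute SUM(price) within each group.
  Apparel: ids {2, 21, 27} → SUM(price)=285
  Grocery: ids {14, 24} → SUM(price)=137
  Sports: ids {1, 18, 28} → SUM(price)=243
  Toys: ids {16, 22, 34} → SUM(price)=197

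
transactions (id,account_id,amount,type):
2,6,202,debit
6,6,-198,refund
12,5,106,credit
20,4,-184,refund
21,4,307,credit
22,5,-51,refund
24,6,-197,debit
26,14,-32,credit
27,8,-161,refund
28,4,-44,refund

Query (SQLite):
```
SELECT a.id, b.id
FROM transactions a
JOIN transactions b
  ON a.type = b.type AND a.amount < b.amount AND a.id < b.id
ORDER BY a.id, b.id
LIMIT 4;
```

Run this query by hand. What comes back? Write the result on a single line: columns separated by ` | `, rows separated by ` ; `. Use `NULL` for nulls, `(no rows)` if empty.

Pairs (a,b) with same type, a.amount < b.amount, a.id < b.id.
type groups: credit:{12,21,26} debit:{2,24} refund:{6,20,22,27,28}
Ordered by (a.id, b.id); first 4.

6 | 20 ; 6 | 22 ; 6 | 27 ; 6 | 28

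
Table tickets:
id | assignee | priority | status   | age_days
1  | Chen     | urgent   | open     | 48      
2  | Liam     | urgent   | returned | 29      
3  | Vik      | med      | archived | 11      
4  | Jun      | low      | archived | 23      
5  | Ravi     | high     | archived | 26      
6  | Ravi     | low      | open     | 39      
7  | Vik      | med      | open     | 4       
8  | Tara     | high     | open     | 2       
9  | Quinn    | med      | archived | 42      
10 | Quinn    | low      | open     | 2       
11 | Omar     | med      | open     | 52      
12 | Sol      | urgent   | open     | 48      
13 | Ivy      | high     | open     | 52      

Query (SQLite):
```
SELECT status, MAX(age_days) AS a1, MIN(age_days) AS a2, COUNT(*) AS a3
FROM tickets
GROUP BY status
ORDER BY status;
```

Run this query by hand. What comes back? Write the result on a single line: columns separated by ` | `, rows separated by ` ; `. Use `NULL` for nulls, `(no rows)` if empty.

archived | 42 | 11 | 4 ; open | 52 | 2 | 8 ; returned | 29 | 29 | 1

Group tickets by status.
Per group compute: MAX(age_days), MIN(age_days), COUNT(*).
  archived: ids {3, 4, 5, 9} → MAX(age_days)=42, MIN(age_days)=11, COUNT(*)=4
  open: ids {1, 6, 7, 8, 10, 11, 12, 13} → MAX(age_days)=52, MIN(age_days)=2, COUNT(*)=8
  returned: ids {2} → MAX(age_days)=29, MIN(age_days)=29, COUNT(*)=1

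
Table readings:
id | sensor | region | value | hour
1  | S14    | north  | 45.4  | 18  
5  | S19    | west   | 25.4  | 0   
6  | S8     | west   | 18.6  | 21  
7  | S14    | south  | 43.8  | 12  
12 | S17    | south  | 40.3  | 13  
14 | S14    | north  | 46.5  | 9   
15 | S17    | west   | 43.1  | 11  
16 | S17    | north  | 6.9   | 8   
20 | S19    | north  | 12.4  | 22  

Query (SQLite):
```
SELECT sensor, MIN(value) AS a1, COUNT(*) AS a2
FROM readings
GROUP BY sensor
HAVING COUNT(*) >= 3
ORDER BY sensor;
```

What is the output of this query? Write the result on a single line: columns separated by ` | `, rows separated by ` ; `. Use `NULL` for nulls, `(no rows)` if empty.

S14 | 43.8 | 3 ; S17 | 6.9 | 3

Group readings by sensor.
Per group compute: MIN(value), COUNT(*).
HAVING: drop groups with fewer than 3 rows.
  S14: ids {1, 7, 14} → MIN(value)=43.8, COUNT(*)=3
  S17: ids {12, 15, 16} → MIN(value)=6.9, COUNT(*)=3
  S19: ids {5, 20} → MIN(value)=12.4, COUNT(*)=2
  S8: ids {6} → MIN(value)=18.6, COUNT(*)=1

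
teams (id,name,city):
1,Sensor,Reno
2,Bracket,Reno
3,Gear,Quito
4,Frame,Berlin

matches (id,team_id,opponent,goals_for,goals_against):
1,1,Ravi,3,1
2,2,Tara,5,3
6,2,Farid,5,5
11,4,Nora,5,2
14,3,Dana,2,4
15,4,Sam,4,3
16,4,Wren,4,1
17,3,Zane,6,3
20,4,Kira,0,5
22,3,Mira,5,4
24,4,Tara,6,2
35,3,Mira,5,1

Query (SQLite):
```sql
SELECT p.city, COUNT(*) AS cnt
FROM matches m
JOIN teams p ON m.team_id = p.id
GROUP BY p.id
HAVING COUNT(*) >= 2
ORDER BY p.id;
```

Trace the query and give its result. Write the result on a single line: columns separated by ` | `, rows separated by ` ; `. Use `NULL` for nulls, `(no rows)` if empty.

Join each matches row to its teams via team_id.
Group joined rows by teams.id; compute COUNT(*) per group.
HAVING: keep groups with count ≥ 2.
  1: ids {1} → COUNT(*)=1
  2: ids {2, 6} → COUNT(*)=2
  3: ids {14, 17, 22, 35} → COUNT(*)=4
  4: ids {11, 15, 16, 20, 24} → COUNT(*)=5

Reno | 2 ; Quito | 4 ; Berlin | 5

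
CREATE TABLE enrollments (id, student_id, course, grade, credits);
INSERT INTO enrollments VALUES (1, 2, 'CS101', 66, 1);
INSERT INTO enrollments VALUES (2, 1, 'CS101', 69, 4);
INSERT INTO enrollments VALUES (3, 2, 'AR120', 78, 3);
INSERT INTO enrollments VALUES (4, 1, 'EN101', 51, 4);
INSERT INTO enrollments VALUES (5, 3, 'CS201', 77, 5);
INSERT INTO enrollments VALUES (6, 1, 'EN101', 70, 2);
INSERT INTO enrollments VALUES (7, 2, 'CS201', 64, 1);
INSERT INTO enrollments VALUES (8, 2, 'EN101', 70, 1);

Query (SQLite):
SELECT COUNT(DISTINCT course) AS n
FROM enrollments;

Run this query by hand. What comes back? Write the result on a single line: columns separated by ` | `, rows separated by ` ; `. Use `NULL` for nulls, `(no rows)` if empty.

4

Count distinct non-NULL course values.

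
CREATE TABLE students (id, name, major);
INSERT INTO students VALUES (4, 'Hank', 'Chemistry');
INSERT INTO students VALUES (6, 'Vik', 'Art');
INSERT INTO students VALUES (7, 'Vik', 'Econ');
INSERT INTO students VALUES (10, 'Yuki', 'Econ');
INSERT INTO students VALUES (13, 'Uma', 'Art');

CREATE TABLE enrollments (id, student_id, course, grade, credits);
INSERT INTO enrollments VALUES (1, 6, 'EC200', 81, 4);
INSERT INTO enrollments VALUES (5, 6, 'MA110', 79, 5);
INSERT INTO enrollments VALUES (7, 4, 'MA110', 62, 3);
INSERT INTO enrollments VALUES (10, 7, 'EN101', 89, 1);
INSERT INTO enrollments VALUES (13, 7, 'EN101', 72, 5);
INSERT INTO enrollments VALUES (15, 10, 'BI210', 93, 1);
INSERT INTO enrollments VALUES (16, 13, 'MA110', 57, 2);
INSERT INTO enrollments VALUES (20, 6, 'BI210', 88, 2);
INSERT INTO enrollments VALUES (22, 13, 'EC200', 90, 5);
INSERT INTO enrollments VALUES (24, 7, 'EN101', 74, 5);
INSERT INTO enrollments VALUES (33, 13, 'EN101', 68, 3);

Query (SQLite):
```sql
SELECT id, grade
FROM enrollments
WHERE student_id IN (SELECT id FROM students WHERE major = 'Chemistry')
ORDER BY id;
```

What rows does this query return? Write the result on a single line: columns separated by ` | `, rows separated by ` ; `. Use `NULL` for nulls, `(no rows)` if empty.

Inner query: students.id where major = 'Chemistry'.
Outer: keep enrollments rows whose student_id is in that set.
Inner query → {4}

7 | 62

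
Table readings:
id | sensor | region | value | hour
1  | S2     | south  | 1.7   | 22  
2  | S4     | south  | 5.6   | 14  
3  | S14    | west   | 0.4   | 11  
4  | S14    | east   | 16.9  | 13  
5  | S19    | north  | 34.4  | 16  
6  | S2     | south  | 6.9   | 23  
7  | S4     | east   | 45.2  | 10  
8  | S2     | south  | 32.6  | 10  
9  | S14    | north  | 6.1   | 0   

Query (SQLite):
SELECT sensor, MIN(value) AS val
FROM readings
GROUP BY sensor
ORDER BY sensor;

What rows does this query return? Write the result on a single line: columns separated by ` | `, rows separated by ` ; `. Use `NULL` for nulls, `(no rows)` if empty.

Partition readings by sensor; compute MIN(value) within each group.
  S14: ids {3, 4, 9} → MIN(value)=0.4
  S19: ids {5} → MIN(value)=34.4
  S2: ids {1, 6, 8} → MIN(value)=1.7
  S4: ids {2, 7} → MIN(value)=5.6

S14 | 0.4 ; S19 | 34.4 ; S2 | 1.7 ; S4 | 5.6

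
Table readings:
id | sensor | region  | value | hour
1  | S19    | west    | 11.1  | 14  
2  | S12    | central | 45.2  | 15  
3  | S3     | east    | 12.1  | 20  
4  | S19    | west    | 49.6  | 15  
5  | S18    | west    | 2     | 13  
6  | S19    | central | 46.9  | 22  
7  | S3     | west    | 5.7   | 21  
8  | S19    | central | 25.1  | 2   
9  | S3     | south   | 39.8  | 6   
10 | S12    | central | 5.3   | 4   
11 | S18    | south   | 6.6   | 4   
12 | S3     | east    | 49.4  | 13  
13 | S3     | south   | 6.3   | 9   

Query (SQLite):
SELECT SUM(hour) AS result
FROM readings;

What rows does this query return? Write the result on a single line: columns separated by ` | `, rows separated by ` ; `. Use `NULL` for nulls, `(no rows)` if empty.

All hour values: [14, 15, 20, 15, 13, 22, 21, 2, 6, 4, 4, 13, 9].
SUM of non-NULL values = 158.

158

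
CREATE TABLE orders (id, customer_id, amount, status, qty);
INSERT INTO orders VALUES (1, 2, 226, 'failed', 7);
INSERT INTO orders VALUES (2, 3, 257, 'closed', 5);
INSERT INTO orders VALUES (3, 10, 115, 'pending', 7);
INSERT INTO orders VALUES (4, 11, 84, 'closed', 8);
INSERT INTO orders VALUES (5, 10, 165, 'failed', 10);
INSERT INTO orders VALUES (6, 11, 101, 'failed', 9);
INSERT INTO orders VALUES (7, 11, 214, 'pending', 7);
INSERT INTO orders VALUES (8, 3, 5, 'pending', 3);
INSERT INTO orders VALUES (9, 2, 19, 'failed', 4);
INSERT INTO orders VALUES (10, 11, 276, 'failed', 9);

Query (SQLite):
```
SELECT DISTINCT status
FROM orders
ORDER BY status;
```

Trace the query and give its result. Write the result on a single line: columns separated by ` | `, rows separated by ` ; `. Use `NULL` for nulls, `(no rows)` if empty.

Collect distinct status values from orders.

closed ; failed ; pending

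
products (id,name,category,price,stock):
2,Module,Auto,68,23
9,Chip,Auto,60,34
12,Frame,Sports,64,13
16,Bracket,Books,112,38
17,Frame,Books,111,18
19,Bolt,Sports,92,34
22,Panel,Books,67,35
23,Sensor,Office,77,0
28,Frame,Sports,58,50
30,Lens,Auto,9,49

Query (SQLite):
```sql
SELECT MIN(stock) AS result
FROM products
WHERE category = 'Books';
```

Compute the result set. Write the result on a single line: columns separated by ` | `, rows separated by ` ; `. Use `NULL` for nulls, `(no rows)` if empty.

Rows where category='Books' → stock values: [38, 18, 35].
MIN of non-NULL values = 18.

18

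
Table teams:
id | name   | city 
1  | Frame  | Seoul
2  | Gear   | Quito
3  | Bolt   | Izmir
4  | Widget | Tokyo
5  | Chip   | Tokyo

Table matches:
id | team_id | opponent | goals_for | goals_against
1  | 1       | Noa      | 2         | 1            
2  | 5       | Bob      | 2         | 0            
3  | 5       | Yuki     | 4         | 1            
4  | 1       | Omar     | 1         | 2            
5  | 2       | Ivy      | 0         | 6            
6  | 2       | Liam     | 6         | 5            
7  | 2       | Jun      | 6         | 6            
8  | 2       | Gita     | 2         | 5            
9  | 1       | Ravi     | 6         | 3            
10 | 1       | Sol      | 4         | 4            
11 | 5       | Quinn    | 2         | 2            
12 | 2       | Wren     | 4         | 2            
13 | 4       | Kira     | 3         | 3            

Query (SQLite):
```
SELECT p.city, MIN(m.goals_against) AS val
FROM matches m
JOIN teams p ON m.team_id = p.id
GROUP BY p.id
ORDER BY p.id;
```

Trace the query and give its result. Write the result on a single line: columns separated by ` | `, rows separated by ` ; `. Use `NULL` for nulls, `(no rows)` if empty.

Join each matches row to its teams via team_id.
Group joined rows by teams.id; compute MIN(m.goals_against) per group.
  1: ids {1, 4, 9, 10} → MIN(m.goals_against)=1
  2: ids {5, 6, 7, 8, 12} → MIN(m.goals_against)=2
  4: ids {13} → MIN(m.goals_against)=3
  5: ids {2, 3, 11} → MIN(m.goals_against)=0

Seoul | 1 ; Quito | 2 ; Tokyo | 3 ; Tokyo | 0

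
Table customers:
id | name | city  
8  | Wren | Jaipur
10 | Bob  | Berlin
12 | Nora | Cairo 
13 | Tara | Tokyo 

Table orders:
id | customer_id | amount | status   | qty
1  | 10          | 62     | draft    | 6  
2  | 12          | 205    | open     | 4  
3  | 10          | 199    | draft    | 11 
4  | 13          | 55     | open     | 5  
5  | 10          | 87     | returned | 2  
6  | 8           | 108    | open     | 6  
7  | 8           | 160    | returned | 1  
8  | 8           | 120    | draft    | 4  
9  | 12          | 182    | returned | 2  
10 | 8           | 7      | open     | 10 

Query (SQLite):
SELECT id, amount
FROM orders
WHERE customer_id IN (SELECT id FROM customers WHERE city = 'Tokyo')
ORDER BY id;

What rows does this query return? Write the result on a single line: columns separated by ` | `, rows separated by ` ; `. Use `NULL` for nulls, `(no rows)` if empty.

4 | 55

Inner query: customers.id where city = 'Tokyo'.
Outer: keep orders rows whose customer_id is in that set.
Inner query → {13}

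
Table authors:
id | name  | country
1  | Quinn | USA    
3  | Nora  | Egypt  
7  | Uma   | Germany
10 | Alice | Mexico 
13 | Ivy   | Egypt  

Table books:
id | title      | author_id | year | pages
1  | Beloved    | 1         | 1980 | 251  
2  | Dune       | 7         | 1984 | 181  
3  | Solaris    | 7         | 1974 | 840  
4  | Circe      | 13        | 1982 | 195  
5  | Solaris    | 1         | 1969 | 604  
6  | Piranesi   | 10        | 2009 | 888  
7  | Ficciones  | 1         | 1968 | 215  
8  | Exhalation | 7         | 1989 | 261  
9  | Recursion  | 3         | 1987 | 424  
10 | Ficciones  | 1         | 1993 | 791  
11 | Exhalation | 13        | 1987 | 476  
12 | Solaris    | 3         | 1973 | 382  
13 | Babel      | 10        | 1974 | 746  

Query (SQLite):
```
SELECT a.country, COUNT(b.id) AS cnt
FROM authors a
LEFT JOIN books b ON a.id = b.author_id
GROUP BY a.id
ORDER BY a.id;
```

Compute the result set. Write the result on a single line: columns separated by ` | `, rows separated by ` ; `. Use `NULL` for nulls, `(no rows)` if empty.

LEFT JOIN keeps every authors row; unmatched ones get NULL for books columns.
Group by authors.id and compute COUNT(b.id). COUNT(col) of an all-NULL group is 0.
  1: ids {1, 5, 7, 10} → COUNT(b.id)=4
  3: ids {9, 12} → COUNT(b.id)=2
  7: ids {2, 3, 8} → COUNT(b.id)=3
  10: ids {6, 13} → COUNT(b.id)=2
  13: ids {4, 11} → COUNT(b.id)=2

USA | 4 ; Egypt | 2 ; Germany | 3 ; Mexico | 2 ; Egypt | 2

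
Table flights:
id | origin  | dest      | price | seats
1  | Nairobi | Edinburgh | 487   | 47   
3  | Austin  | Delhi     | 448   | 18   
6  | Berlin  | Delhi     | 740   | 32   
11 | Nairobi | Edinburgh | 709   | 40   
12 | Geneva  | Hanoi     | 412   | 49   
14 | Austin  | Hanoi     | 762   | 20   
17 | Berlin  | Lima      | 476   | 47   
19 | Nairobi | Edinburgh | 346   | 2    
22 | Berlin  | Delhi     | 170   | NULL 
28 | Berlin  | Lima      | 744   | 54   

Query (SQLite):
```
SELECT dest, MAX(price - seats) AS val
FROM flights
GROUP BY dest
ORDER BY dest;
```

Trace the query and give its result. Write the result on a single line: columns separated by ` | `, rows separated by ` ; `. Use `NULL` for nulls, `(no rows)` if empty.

For each row compute price - seats.
Group by dest; take MAX of the expression per group.
  Delhi: ids {3, 6, 22} → MAX(price - seats)=708
  Edinburgh: ids {1, 11, 19} → MAX(price - seats)=669
  Hanoi: ids {12, 14} → MAX(price - seats)=742
  Lima: ids {17, 28} → MAX(price - seats)=690

Delhi | 708 ; Edinburgh | 669 ; Hanoi | 742 ; Lima | 690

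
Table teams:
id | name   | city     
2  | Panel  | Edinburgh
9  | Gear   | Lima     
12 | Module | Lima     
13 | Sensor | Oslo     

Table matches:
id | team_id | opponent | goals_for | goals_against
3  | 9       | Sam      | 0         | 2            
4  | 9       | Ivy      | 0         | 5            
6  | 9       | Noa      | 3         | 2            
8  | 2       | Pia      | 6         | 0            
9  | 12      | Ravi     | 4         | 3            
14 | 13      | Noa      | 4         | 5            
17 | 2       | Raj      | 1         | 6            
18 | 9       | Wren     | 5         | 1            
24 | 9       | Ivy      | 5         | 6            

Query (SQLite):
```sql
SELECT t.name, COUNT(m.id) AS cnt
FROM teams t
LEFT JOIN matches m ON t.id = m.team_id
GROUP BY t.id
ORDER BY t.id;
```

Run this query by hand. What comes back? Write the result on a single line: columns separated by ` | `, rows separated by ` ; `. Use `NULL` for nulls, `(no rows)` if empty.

LEFT JOIN keeps every teams row; unmatched ones get NULL for matches columns.
Group by teams.id and compute COUNT(m.id). COUNT(col) of an all-NULL group is 0.
  2: ids {8, 17} → COUNT(m.id)=2
  9: ids {3, 4, 6, 18, 24} → COUNT(m.id)=5
  12: ids {9} → COUNT(m.id)=1
  13: ids {14} → COUNT(m.id)=1

Panel | 2 ; Gear | 5 ; Module | 1 ; Sensor | 1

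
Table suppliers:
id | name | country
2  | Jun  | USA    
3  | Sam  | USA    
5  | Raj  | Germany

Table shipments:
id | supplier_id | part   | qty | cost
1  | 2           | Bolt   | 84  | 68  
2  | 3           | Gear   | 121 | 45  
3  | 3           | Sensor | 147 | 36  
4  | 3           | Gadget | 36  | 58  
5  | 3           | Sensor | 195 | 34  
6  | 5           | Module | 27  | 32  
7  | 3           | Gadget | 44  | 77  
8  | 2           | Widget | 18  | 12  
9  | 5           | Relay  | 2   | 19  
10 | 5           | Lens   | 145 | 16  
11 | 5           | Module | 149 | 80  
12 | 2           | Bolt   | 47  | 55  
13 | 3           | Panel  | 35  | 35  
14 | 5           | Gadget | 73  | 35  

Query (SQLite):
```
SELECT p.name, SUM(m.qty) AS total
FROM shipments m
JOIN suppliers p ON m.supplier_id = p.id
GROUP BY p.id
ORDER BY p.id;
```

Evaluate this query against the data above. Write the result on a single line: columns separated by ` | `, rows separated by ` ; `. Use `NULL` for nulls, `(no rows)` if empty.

Jun | 149 ; Sam | 578 ; Raj | 396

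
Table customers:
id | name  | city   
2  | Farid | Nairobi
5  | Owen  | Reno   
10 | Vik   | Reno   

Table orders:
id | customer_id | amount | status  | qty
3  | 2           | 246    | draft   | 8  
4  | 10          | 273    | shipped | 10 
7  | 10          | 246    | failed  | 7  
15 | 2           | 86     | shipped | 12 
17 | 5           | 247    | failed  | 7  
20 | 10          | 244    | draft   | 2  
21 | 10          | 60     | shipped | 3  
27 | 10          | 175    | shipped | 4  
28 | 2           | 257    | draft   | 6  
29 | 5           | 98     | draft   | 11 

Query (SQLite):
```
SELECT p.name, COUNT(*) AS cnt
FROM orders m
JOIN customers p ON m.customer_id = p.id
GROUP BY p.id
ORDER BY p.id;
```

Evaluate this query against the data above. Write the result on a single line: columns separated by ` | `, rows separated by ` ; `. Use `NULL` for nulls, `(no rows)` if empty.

Farid | 3 ; Owen | 2 ; Vik | 5

Join each orders row to its customers via customer_id.
Group joined rows by customers.id; compute COUNT(*) per group.
  2: ids {3, 15, 28} → COUNT(*)=3
  5: ids {17, 29} → COUNT(*)=2
  10: ids {4, 7, 20, 21, 27} → COUNT(*)=5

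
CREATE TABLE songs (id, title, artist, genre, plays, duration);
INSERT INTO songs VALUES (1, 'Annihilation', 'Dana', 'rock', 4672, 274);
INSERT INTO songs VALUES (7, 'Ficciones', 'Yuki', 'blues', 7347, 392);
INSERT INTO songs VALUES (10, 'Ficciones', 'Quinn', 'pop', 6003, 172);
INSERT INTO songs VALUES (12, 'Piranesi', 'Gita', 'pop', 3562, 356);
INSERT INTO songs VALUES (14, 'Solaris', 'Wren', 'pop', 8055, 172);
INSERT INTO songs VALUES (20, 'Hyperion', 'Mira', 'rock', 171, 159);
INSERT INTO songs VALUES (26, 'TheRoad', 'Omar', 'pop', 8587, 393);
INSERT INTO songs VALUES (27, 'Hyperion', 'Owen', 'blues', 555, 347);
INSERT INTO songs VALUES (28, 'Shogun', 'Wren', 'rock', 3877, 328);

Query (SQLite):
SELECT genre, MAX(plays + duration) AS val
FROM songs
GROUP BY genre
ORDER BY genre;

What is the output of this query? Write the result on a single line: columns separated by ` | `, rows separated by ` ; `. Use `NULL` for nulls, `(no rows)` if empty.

For each row compute plays + duration.
Group by genre; take MAX of the expression per group.
  blues: ids {7, 27} → MAX(plays + duration)=7739
  pop: ids {10, 12, 14, 26} → MAX(plays + duration)=8980
  rock: ids {1, 20, 28} → MAX(plays + duration)=4946

blues | 7739 ; pop | 8980 ; rock | 4946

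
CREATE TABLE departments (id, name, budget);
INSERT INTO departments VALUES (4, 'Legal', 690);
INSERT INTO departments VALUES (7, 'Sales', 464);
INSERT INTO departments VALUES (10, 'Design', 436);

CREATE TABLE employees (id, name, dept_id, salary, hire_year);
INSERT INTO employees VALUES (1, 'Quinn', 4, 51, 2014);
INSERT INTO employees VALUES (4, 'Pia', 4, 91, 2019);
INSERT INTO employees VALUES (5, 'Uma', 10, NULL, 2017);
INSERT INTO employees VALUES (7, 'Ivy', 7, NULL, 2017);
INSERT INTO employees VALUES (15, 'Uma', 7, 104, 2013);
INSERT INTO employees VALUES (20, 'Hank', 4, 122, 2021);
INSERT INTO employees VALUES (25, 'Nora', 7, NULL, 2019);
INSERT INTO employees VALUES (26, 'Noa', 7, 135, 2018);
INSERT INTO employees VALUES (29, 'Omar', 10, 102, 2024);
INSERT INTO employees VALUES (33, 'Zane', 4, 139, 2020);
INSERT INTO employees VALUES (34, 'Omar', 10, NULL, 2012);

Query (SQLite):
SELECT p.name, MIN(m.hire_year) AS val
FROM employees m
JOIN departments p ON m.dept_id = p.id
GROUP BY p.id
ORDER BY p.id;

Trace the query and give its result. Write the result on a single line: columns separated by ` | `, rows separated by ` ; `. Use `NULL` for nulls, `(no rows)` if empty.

Legal | 2014 ; Sales | 2013 ; Design | 2012

Join each employees row to its departments via dept_id.
Group joined rows by departments.id; compute MIN(m.hire_year) per group.
  4: ids {1, 4, 20, 33} → MIN(m.hire_year)=2014
  7: ids {7, 15, 25, 26} → MIN(m.hire_year)=2013
  10: ids {5, 29, 34} → MIN(m.hire_year)=2012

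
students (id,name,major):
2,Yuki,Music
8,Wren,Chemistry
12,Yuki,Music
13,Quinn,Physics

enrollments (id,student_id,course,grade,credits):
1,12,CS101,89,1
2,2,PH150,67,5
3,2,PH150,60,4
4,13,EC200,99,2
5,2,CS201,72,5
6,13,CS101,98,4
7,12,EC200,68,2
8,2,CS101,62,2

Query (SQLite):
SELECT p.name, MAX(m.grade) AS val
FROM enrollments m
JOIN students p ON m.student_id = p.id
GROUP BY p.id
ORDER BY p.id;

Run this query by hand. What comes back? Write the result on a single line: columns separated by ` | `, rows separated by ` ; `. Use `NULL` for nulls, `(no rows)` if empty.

Yuki | 72 ; Yuki | 89 ; Quinn | 99

Join each enrollments row to its students via student_id.
Group joined rows by students.id; compute MAX(m.grade) per group.
  2: ids {2, 3, 5, 8} → MAX(m.grade)=72
  12: ids {1, 7} → MAX(m.grade)=89
  13: ids {4, 6} → MAX(m.grade)=99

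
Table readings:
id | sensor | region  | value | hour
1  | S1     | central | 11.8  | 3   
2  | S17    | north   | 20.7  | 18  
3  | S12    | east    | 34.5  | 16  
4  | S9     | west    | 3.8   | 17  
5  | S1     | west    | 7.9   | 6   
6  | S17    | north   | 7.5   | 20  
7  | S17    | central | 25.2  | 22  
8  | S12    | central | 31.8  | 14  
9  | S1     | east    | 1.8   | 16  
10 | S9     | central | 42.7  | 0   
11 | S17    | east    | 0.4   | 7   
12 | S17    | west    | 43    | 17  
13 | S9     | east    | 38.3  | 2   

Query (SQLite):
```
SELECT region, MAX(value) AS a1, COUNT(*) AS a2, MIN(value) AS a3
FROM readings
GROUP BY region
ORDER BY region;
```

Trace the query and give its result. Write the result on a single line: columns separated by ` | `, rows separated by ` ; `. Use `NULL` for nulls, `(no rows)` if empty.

Group readings by region.
Per group compute: MAX(value), COUNT(*), MIN(value).
  central: ids {1, 7, 8, 10} → MAX(value)=42.7, COUNT(*)=4, MIN(value)=11.8
  east: ids {3, 9, 11, 13} → MAX(value)=38.3, COUNT(*)=4, MIN(value)=0.4
  north: ids {2, 6} → MAX(value)=20.7, COUNT(*)=2, MIN(value)=7.5
  west: ids {4, 5, 12} → MAX(value)=43, COUNT(*)=3, MIN(value)=3.8

central | 42.7 | 4 | 11.8 ; east | 38.3 | 4 | 0.4 ; north | 20.7 | 2 | 7.5 ; west | 43 | 3 | 3.8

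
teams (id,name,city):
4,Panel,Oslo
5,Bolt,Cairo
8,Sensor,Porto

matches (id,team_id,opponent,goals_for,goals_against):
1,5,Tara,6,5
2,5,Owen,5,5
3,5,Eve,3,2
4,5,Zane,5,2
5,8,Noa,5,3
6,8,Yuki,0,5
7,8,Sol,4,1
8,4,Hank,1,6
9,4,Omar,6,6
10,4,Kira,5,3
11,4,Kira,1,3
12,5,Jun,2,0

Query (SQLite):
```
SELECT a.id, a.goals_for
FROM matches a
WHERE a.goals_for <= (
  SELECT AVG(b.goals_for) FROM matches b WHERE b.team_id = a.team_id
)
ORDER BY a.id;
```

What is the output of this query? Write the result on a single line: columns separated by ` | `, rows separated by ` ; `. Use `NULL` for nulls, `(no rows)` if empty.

For each matches row a, compute AVG(goals_for) over rows sharing a.team_id.
Keep row a if a.goals_for <= that per-group AVG.
  team_id=4: AVG(goals_for) = 3.25
  team_id=5: AVG(goals_for) = 4.2
  team_id=8: AVG(goals_for) = 3.0

3 | 3 ; 6 | 0 ; 8 | 1 ; 11 | 1 ; 12 | 2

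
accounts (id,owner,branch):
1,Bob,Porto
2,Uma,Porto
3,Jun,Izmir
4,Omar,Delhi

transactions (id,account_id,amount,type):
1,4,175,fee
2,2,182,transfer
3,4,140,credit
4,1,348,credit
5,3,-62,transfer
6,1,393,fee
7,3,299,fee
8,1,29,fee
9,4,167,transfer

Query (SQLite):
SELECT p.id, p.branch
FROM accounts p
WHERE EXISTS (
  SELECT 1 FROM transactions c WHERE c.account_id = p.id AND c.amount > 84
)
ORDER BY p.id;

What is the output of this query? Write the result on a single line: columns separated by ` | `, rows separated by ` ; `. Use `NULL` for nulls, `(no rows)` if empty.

1 | Porto ; 2 | Porto ; 3 | Izmir ; 4 | Delhi

For each accounts row, check whether any transactions with matching account_id has amount > 84.
Keep rows where that is true.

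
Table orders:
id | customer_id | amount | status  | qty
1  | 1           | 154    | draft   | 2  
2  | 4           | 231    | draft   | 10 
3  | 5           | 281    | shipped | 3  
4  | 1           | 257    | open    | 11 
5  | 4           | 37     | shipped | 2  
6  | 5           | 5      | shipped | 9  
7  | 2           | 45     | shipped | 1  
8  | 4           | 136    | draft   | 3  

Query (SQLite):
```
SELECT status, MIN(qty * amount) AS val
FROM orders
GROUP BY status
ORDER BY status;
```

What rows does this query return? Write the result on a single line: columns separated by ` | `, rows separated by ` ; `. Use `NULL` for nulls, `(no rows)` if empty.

draft | 308 ; open | 2827 ; shipped | 45

For each row compute qty * amount.
Group by status; take MIN of the expression per group.
  draft: ids {1, 2, 8} → MIN(qty * amount)=308
  open: ids {4} → MIN(qty * amount)=2827
  shipped: ids {3, 5, 6, 7} → MIN(qty * amount)=45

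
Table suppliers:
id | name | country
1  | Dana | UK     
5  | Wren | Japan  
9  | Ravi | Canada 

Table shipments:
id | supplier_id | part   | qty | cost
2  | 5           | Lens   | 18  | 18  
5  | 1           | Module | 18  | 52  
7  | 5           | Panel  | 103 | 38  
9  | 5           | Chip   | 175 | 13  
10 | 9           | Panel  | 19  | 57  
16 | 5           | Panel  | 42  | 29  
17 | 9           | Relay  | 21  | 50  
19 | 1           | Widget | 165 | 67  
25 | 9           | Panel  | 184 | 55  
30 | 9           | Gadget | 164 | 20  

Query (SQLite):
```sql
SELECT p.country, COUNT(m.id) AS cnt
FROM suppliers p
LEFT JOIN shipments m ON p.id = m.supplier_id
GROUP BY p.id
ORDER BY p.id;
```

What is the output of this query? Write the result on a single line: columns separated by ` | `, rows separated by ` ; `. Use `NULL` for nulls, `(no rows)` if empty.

UK | 2 ; Japan | 4 ; Canada | 4

LEFT JOIN keeps every suppliers row; unmatched ones get NULL for shipments columns.
Group by suppliers.id and compute COUNT(m.id). COUNT(col) of an all-NULL group is 0.
  1: ids {5, 19} → COUNT(m.id)=2
  5: ids {2, 7, 9, 16} → COUNT(m.id)=4
  9: ids {10, 17, 25, 30} → COUNT(m.id)=4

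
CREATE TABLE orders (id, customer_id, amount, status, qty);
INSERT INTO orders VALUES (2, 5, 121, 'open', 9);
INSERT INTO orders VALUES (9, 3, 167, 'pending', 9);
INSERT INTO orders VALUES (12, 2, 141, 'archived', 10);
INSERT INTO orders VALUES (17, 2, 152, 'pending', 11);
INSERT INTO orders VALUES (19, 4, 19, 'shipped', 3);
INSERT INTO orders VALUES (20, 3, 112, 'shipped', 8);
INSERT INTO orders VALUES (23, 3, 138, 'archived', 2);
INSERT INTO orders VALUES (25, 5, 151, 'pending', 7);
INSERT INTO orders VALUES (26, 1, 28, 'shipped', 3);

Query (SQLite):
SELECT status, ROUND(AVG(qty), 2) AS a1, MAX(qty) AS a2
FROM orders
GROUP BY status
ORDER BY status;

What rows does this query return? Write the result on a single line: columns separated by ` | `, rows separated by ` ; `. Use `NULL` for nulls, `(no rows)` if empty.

Group orders by status.
Per group compute: ROUND(AVG(qty), 2), MAX(qty).
  archived: ids {12, 23} → ROUND(AVG(qty), 2)=6, MAX(qty)=10
  open: ids {2} → ROUND(AVG(qty), 2)=9, MAX(qty)=9
  pending: ids {9, 17, 25} → ROUND(AVG(qty), 2)=9, MAX(qty)=11
  shipped: ids {19, 20, 26} → ROUND(AVG(qty), 2)=4.67, MAX(qty)=8

archived | 6 | 10 ; open | 9 | 9 ; pending | 9 | 11 ; shipped | 4.67 | 8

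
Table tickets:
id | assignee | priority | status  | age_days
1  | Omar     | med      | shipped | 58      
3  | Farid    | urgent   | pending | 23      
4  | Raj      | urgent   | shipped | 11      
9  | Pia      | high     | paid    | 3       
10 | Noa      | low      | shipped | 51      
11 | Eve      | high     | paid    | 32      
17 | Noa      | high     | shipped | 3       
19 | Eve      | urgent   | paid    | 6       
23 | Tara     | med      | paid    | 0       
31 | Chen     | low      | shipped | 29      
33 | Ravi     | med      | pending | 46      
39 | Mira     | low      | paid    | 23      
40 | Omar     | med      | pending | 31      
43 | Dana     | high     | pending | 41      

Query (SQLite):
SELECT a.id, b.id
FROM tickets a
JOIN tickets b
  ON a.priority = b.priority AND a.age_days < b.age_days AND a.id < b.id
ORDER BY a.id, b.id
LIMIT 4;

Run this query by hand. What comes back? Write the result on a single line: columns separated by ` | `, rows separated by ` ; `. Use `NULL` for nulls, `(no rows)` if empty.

9 | 11 ; 9 | 43 ; 11 | 43 ; 17 | 43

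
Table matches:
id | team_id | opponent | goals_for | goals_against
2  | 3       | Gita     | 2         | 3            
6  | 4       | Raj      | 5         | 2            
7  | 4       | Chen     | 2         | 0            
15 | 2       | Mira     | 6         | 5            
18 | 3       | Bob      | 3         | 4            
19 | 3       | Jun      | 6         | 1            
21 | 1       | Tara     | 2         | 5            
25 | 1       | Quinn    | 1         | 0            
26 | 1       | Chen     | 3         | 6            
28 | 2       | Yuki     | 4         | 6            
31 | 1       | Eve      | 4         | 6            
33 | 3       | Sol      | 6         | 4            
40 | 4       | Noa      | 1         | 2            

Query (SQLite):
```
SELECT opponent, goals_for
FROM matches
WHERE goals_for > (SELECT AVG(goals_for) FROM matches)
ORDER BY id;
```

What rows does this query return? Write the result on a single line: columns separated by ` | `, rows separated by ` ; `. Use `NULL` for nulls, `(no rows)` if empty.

Raj | 5 ; Mira | 6 ; Jun | 6 ; Yuki | 4 ; Eve | 4 ; Sol | 6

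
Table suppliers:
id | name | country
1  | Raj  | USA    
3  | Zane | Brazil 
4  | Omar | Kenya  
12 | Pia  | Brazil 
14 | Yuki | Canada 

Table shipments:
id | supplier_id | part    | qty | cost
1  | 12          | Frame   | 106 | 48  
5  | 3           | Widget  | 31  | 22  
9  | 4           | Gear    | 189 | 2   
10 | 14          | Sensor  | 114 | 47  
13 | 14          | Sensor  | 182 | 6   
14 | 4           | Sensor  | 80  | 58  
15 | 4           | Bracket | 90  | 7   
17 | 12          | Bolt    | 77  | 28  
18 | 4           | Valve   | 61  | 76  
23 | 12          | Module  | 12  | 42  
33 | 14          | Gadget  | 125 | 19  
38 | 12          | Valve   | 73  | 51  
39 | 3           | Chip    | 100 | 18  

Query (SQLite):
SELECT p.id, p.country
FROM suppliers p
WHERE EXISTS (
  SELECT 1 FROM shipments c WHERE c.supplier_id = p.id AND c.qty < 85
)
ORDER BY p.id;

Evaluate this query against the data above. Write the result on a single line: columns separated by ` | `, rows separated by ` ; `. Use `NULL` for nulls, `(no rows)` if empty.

For each suppliers row, check whether any shipments with matching supplier_id has qty < 85.
Keep rows where that is true.

3 | Brazil ; 4 | Kenya ; 12 | Brazil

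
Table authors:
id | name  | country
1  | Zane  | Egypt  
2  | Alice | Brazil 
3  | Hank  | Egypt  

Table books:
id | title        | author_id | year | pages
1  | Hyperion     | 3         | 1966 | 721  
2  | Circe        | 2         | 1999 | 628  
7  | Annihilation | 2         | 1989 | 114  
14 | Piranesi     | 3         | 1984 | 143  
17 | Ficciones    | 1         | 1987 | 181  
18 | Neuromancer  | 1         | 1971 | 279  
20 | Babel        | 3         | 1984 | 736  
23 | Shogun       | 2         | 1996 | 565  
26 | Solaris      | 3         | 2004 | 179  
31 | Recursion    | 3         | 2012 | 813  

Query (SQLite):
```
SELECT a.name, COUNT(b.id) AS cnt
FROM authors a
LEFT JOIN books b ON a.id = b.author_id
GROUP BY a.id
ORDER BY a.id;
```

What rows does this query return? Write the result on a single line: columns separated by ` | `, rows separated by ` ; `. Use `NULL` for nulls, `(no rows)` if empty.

Zane | 2 ; Alice | 3 ; Hank | 5

LEFT JOIN keeps every authors row; unmatched ones get NULL for books columns.
Group by authors.id and compute COUNT(b.id). COUNT(col) of an all-NULL group is 0.
  1: ids {17, 18} → COUNT(b.id)=2
  2: ids {2, 7, 23} → COUNT(b.id)=3
  3: ids {1, 14, 20, 26, 31} → COUNT(b.id)=5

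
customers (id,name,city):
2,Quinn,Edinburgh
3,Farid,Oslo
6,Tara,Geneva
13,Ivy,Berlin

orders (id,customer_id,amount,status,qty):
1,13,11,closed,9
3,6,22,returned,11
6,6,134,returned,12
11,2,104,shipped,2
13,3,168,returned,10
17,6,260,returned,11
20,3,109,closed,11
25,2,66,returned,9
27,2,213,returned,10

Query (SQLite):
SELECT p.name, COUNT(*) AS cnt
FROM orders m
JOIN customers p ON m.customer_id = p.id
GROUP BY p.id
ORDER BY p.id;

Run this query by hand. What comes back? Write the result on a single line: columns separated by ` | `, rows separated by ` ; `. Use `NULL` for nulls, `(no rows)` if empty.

Quinn | 3 ; Farid | 2 ; Tara | 3 ; Ivy | 1

Join each orders row to its customers via customer_id.
Group joined rows by customers.id; compute COUNT(*) per group.
  2: ids {11, 25, 27} → COUNT(*)=3
  3: ids {13, 20} → COUNT(*)=2
  6: ids {3, 6, 17} → COUNT(*)=3
  13: ids {1} → COUNT(*)=1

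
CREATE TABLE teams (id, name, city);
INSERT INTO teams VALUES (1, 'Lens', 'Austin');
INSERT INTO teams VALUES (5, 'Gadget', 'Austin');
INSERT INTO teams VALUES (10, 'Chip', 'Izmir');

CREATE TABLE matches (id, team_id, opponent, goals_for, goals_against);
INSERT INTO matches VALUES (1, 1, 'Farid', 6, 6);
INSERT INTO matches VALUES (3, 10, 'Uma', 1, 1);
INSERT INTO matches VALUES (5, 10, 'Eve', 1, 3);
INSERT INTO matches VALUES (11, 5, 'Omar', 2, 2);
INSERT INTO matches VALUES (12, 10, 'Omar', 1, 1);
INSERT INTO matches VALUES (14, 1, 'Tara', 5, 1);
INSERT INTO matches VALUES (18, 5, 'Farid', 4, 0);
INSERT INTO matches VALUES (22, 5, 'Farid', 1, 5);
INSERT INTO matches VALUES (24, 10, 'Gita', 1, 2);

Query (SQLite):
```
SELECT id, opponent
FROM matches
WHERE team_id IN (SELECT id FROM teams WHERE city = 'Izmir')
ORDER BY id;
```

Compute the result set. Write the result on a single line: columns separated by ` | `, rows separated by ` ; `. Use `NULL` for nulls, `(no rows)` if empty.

Inner query: teams.id where city = 'Izmir'.
Outer: keep matches rows whose team_id is in that set.
Inner query → {10}

3 | Uma ; 5 | Eve ; 12 | Omar ; 24 | Gita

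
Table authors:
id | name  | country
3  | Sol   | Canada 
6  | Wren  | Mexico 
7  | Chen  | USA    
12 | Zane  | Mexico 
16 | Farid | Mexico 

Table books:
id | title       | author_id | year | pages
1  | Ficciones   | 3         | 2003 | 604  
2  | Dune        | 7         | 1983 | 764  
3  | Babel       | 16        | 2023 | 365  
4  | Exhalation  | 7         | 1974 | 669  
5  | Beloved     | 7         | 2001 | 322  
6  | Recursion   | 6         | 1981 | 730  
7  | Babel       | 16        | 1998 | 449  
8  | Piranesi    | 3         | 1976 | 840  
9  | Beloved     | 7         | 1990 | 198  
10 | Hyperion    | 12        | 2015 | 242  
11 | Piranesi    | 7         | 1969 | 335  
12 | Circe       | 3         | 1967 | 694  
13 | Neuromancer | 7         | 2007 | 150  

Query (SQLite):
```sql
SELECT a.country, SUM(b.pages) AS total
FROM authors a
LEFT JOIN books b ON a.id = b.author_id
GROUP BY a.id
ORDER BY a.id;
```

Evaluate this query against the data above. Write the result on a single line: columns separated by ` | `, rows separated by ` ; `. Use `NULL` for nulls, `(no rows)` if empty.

LEFT JOIN keeps every authors row; unmatched ones get NULL for books columns.
Group by authors.id and compute SUM(b.pages). SUM over an all-NULL group is NULL.
  3: ids {1, 8, 12} → SUM(b.pages)=2138
  6: ids {6} → SUM(b.pages)=730
  7: ids {2, 4, 5, 9, 11, 13} → SUM(b.pages)=2438
  12: ids {10} → SUM(b.pages)=242
  16: ids {3, 7} → SUM(b.pages)=814

Canada | 2138 ; Mexico | 730 ; USA | 2438 ; Mexico | 242 ; Mexico | 814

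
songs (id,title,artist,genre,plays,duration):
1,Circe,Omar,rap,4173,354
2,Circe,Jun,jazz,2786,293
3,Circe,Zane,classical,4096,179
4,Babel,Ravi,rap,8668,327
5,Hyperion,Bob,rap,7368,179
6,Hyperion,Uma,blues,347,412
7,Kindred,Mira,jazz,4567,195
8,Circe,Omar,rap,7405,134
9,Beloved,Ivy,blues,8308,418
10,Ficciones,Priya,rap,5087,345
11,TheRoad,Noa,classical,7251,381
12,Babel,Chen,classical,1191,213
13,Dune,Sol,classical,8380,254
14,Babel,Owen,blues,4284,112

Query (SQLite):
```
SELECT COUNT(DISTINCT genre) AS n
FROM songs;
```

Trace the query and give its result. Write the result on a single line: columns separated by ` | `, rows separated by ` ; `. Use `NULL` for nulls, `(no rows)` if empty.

4

Count distinct non-NULL genre values.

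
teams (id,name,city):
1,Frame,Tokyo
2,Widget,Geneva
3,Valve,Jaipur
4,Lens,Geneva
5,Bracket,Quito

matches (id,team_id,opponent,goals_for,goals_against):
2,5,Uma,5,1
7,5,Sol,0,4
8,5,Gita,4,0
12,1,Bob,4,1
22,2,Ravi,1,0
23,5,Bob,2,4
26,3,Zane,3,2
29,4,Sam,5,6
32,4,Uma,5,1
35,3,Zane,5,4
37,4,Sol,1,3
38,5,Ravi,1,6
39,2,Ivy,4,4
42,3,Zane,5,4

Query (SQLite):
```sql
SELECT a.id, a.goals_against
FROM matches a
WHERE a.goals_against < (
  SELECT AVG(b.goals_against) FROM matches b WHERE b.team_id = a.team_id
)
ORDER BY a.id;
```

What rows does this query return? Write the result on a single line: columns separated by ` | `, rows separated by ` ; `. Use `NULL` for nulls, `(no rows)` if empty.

2 | 1 ; 8 | 0 ; 22 | 0 ; 26 | 2 ; 32 | 1 ; 37 | 3

For each matches row a, compute AVG(goals_against) over rows sharing a.team_id.
Keep row a if a.goals_against < that per-group AVG.
  team_id=1: AVG(goals_against) = 1.0
  team_id=2: AVG(goals_against) = 2.0
  team_id=3: AVG(goals_against) = 3.333333
  team_id=4: AVG(goals_against) = 3.333333
  team_id=5: AVG(goals_against) = 3.0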